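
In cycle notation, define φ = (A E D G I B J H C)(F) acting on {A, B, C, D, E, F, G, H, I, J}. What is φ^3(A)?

G

A lies in the 9-cycle (A E D G I B J H C).
Advancing 3 steps from A: A → E → D → G.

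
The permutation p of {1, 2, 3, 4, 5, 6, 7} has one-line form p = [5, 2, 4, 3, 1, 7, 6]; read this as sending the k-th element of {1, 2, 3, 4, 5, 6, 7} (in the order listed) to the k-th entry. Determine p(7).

7 is element number 7 of the domain, and entry number 7 of the one-line form is 6, so p(7) = 6.

6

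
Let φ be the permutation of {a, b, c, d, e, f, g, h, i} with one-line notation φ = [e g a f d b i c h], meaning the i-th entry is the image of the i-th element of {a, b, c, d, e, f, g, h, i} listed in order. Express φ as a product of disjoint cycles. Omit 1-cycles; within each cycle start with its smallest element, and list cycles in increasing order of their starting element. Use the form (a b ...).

(a e d f b g i h c)

Start at a and follow images: a → e → d → f → b → g → i → h → c → a, giving the cycle (a e d f b g i h c).
Continuing from each remaining unvisited element yields (a e d f b g i h c).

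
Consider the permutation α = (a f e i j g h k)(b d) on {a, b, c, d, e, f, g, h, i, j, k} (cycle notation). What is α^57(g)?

h

g lies in the 8-cycle (a f e i j g h k).
Since the cycle has length 8, α^57 acts on it the same as α^1 (57 mod 8 = 1).
Stepping 1 place around the cycle: g → h.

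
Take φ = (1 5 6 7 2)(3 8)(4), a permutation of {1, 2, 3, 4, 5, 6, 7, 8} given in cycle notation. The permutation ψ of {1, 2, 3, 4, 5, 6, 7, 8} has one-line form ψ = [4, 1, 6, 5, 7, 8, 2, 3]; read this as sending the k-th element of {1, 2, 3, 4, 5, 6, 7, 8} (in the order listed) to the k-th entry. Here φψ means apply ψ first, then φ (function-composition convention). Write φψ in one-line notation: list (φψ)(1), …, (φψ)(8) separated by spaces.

(φψ)(x) = φ(ψ(x)). Computing each image: φ(ψ(1)) = φ(4) = 4, φ(ψ(2)) = φ(1) = 5, φ(ψ(3)) = φ(6) = 7, φ(ψ(4)) = φ(5) = 6, φ(ψ(5)) = φ(7) = 2, φ(ψ(6)) = φ(8) = 3, φ(ψ(7)) = φ(2) = 1, φ(ψ(8)) = φ(3) = 8.
Hence φψ = [4 5 7 6 2 3 1 8].

4 5 7 6 2 3 1 8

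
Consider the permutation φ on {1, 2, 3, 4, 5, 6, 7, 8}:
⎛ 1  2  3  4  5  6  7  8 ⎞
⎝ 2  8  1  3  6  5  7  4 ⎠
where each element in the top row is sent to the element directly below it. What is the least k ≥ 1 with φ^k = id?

10

The disjoint-cycle form of φ has cycle lengths 5, 2, 1.
The order of φ is the least common multiple of its cycle lengths: lcm(5, 2) = 10.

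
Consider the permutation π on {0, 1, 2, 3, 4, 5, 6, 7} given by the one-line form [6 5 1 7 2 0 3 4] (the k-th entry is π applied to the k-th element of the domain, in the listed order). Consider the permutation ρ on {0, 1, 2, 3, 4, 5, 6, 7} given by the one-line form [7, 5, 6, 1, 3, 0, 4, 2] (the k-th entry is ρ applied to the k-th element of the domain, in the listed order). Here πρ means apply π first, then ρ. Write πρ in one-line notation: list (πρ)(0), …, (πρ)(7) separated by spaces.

4 0 5 2 6 7 1 3

Chase each element through π then ρ: 0 → 6 → 4; 1 → 5 → 0; 2 → 1 → 5; 3 → 7 → 2; 4 → 2 → 6; 5 → 0 → 7; 6 → 3 → 1; 7 → 4 → 3.
So πρ in one-line form is 4 0 5 2 6 7 1 3.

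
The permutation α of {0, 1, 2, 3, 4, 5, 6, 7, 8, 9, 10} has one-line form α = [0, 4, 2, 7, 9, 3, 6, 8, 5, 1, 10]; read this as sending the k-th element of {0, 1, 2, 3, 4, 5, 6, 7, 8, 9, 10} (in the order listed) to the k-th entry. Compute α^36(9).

9

Tracing 9 → 1 → … returns to 9 after 3 steps, so 9 lies in a 3-cycle (1, 4, 9).
On a 3-cycle, α^3 is the identity, so α^36 = α^0 there (36 ≡ 0 mod 3).
So α^36(9) = 9.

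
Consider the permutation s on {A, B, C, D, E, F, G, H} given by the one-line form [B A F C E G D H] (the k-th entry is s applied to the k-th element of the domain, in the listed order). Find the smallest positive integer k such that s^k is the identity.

The disjoint-cycle form of s has cycle lengths 4, 2, 1, 1.
The order is lcm(4, 2) = 4.

4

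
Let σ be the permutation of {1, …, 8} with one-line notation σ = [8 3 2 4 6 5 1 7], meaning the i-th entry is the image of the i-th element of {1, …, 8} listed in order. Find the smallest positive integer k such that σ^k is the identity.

6

Writing σ as disjoint cycles, the cycle lengths are 3, 2, 2, 1.
The order of σ is the least common multiple of its cycle lengths: lcm(3, 2, 2) = 6.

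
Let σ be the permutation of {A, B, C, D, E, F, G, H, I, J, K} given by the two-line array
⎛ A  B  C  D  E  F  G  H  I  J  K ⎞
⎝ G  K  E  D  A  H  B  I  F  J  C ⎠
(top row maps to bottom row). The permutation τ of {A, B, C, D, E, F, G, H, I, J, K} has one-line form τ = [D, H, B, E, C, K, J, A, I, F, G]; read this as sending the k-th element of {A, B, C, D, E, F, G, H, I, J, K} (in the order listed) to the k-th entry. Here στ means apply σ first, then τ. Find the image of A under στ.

σ(A) = G, then τ(G) = J; composing gives (στ)(A) = J.

J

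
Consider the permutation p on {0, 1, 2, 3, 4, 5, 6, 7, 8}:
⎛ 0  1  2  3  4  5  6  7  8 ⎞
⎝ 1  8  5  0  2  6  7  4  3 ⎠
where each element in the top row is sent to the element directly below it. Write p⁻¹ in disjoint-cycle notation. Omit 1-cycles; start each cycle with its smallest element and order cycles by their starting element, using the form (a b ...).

First write p in disjoint cycles: (0 1 8 3)(2 5 6 7 4).
The inverse reverses every cycle; in canonical form, p⁻¹ = (0 3 8 1)(2 4 7 6 5).

(0 3 8 1)(2 4 7 6 5)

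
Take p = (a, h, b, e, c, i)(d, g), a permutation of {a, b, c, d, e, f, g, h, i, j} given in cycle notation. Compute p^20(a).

a lies in the 6-cycle (a, h, b, e, c, i).
On a 6-cycle, p^6 is the identity, so p^20 = p^2 there (20 ≡ 2 mod 6).
Advancing 2 steps from a: a → h → b.

b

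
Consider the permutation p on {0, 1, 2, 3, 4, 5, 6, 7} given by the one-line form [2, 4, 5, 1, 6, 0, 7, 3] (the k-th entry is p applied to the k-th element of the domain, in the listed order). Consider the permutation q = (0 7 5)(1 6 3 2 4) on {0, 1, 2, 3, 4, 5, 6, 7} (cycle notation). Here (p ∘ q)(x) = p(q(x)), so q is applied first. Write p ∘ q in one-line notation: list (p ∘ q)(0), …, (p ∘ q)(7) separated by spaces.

(p ∘ q)(x) = p(q(x)). Computing each image: p(q(0)) = p(7) = 3, p(q(1)) = p(6) = 7, p(q(2)) = p(4) = 6, p(q(3)) = p(2) = 5, p(q(4)) = p(1) = 4, p(q(5)) = p(0) = 2, p(q(6)) = p(3) = 1, p(q(7)) = p(5) = 0.
Hence p ∘ q = [3 7 6 5 4 2 1 0].

3 7 6 5 4 2 1 0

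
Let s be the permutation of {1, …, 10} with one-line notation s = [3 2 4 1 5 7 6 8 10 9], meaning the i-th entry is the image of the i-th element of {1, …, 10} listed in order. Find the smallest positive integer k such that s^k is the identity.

Decomposing into disjoint cycles gives cycle lengths 3, 2, 2, 1, 1, 1.
The order is lcm(3, 2, 2) = 6.

6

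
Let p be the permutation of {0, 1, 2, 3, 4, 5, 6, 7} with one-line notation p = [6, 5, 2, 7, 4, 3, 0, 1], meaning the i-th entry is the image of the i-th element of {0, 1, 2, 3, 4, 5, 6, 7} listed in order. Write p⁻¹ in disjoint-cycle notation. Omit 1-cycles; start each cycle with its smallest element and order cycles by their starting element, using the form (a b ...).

(0 6)(1 7 3 5)

The cycle decomposition of p is (0 6)(1 5 3 7).
Reversing each cycle (and rotating so the smallest element leads) gives p⁻¹ = (0 6)(1 7 3 5).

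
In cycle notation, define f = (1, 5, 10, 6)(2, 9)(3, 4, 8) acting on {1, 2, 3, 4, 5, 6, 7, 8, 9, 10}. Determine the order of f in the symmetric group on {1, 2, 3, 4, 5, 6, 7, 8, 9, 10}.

The disjoint cycles have lengths 4, 3, 2, 1.
The order of f is the least common multiple of its cycle lengths: lcm(4, 3, 2) = 12.

12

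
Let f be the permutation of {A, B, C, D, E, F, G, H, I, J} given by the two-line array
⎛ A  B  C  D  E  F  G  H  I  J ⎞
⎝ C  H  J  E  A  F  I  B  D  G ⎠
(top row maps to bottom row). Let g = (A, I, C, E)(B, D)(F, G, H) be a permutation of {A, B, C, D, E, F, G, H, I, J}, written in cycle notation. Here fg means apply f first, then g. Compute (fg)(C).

J

(fg)(C) = g(f(C)). f(C) = J, then g(J) = J. So (fg)(C) = J.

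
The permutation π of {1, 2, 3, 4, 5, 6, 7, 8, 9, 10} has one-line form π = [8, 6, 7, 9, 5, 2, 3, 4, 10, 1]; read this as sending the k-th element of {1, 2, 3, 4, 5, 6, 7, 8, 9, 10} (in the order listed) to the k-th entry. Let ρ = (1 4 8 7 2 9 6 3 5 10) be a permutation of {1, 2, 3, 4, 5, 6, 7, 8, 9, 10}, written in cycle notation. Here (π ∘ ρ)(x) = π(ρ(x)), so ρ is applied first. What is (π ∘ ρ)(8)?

First apply ρ: ρ(8) = 7, then π(7) = 3. Thus (π ∘ ρ)(8) = 3.

3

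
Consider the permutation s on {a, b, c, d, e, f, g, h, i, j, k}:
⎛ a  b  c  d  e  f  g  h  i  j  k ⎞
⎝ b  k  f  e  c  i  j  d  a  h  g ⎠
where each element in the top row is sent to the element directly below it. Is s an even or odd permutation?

even

In disjoint-cycle form the cycle lengths are 11.
A cycle is odd iff its length is even; s has 0 even-length cycles, so sgn(s) = (−1)^0 and s is even.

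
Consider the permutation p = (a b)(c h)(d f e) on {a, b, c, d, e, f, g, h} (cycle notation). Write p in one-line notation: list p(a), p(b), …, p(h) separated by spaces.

Reading each image from the cycles: a↦b, b↦a, c↦h, d↦f, e↦d, f↦e, g↦g, h↦c.
So the one-line form is b a h f d e g c.

b a h f d e g c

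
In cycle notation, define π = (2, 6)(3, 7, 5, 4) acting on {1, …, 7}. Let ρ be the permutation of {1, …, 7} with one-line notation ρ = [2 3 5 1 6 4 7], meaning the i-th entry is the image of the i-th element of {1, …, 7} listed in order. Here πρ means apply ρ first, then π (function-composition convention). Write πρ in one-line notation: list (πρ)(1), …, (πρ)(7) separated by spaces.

6 7 4 1 2 3 5

(πρ)(x) = π(ρ(x)). Computing each image: π(ρ(1)) = π(2) = 6, π(ρ(2)) = π(3) = 7, π(ρ(3)) = π(5) = 4, π(ρ(4)) = π(1) = 1, π(ρ(5)) = π(6) = 2, π(ρ(6)) = π(4) = 3, π(ρ(7)) = π(7) = 5.
Hence πρ = [6 7 4 1 2 3 5].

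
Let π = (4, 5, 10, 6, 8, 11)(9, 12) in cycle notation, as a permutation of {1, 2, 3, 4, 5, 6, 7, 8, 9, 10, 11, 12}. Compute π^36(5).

5 lies in the 6-cycle (4, 5, 10, 6, 8, 11).
Since the cycle has length 6, π^36 acts on it the same as π^0 (36 mod 6 = 0).
So π^36(5) = 5.

5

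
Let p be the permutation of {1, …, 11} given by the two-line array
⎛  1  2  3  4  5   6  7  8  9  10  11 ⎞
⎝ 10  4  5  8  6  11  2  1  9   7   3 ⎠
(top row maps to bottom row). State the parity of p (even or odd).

even

In disjoint-cycle form the cycle lengths are 6, 4, 1.
A cycle of length ℓ contributes ℓ−1 transpositions, so p is a product of 5 + 3 = 8 transpositions — even.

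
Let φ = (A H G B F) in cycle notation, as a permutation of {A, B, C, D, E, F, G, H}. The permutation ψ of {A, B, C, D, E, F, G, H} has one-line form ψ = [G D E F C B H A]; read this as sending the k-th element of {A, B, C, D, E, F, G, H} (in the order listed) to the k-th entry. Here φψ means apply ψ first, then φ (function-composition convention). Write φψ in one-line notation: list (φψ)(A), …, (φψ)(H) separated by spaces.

B D E A C F G H

Chase each element through ψ then φ: A → G → B; B → D → D; C → E → E; D → F → A; E → C → C; F → B → F; G → H → G; H → A → H.
So φψ in one-line form is B D E A C F G H.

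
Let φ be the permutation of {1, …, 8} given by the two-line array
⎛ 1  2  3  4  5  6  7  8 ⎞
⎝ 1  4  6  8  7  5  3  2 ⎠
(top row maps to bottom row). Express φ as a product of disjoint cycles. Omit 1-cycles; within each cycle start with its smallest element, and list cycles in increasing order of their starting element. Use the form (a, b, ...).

From 2: 2 → 4 → 8 → 2, closing the cycle (2, 4, 8).
Continuing from each remaining unvisited element yields (2, 4, 8)(3, 6, 5, 7).

(2, 4, 8)(3, 6, 5, 7)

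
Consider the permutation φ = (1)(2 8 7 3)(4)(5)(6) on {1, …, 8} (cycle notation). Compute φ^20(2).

2 lies in the 4-cycle (2 8 7 3).
Since the cycle has length 4, φ^20 acts on it the same as φ^0 (20 mod 4 = 0).
So φ^20(2) = 2.

2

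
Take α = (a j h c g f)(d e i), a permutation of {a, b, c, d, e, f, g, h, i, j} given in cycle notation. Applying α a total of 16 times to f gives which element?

c

f lies in the 6-cycle (a j h c g f).
Powers repeat with period 6 on this cycle, and 16 mod 6 = 4, so α^16(f) = α^4(f).
Stepping 4 places around the cycle: f → a → j → h → c.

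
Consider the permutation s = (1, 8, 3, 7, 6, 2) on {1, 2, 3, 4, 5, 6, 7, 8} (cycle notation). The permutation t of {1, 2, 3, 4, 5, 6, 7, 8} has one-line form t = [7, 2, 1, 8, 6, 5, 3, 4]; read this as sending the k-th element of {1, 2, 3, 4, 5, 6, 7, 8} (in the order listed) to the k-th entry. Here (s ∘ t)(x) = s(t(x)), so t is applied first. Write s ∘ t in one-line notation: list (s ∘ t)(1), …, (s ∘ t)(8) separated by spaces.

For each element, apply t then s: 1 → 7 → 6; 2 → 2 → 1; 3 → 1 → 8; 4 → 8 → 3; 5 → 6 → 2; 6 → 5 → 5; 7 → 3 → 7; 8 → 4 → 4.
Collecting the images, s ∘ t = [6 1 8 3 2 5 7 4].

6 1 8 3 2 5 7 4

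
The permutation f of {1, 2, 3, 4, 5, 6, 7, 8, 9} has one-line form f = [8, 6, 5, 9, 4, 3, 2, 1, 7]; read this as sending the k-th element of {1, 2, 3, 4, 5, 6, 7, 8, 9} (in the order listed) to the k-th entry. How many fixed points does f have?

0

No element satisfies f(x) = x, so there are 0 fixed points.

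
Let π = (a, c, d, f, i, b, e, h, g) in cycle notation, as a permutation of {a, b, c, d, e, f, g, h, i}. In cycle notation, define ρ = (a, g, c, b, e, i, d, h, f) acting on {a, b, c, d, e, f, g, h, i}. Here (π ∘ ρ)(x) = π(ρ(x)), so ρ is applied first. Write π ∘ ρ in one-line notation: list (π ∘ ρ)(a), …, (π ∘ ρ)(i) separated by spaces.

Chase each element through ρ then π: a → g → a; b → e → h; c → b → e; d → h → g; e → i → b; f → a → c; g → c → d; h → f → i; i → d → f.
Collecting the images, π ∘ ρ = [a h e g b c d i f].

a h e g b c d i f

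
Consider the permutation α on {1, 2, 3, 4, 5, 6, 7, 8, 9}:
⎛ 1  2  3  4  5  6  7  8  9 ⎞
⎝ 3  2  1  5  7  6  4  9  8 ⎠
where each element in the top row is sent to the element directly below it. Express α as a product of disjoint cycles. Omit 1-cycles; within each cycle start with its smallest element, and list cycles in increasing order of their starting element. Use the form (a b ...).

From 1: 1 → 3 → 1, closing the cycle (1 3).
Repeating from the next unused element and collecting all non-trivial cycles gives (1 3)(4 5 7)(8 9).

(1 3)(4 5 7)(8 9)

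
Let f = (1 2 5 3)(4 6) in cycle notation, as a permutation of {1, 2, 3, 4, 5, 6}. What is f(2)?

5

2 appears in (1 2 5 3); the next entry (wrapping around) is 5.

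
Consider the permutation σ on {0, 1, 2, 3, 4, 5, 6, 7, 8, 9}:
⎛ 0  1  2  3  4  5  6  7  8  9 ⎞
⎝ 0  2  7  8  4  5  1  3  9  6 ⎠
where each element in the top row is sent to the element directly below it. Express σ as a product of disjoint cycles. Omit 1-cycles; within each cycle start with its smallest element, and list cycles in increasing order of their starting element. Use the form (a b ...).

(1 2 7 3 8 9 6)

Start at 1 and follow images: 1 → 2 → 7 → 3 → 8 → 9 → 6 → 1, giving the cycle (1 2 7 3 8 9 6).
Continuing from each remaining unvisited element yields (1 2 7 3 8 9 6).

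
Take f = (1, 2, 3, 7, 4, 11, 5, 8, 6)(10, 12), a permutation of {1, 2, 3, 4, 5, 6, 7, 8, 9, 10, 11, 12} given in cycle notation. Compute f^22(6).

6 lies in the 9-cycle (1, 2, 3, 7, 4, 11, 5, 8, 6).
On a 9-cycle, f^9 is the identity, so f^22 = f^4 there (22 ≡ 4 mod 9).
Stepping 4 places around the cycle: 6 → 1 → 2 → 3 → 7.

7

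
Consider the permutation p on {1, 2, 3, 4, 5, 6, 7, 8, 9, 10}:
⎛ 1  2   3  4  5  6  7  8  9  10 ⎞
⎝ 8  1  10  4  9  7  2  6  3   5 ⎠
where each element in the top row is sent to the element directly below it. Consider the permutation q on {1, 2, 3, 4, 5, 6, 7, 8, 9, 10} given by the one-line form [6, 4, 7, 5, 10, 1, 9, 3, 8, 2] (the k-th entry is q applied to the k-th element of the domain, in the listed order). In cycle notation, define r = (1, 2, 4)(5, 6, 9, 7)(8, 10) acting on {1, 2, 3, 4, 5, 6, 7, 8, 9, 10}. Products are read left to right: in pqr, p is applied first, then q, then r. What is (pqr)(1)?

Chase 1: p(1) = 8; q(8) = 3; r(3) = 3. Hence (pqr)(1) = 3.

3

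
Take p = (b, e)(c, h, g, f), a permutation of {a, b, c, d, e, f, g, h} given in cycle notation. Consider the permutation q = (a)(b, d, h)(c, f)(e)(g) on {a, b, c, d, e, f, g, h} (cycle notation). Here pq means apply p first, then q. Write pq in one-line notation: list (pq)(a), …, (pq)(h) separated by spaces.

For each element, apply p then q: a → a → a; b → e → e; c → h → b; d → d → h; e → b → d; f → c → f; g → f → c; h → g → g.
Collecting the images, pq = [a e b h d f c g].

a e b h d f c g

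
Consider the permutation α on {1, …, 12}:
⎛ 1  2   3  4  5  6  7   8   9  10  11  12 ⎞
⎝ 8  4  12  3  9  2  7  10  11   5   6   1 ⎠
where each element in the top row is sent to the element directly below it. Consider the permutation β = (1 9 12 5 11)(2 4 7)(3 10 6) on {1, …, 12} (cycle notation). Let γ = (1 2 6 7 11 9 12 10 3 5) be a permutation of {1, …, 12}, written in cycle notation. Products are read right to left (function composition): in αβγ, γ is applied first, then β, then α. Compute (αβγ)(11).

Apply the permutations in order: γ(11) = 9, then β(9) = 12, then α(12) = 1. So (αβγ)(11) = 1.

1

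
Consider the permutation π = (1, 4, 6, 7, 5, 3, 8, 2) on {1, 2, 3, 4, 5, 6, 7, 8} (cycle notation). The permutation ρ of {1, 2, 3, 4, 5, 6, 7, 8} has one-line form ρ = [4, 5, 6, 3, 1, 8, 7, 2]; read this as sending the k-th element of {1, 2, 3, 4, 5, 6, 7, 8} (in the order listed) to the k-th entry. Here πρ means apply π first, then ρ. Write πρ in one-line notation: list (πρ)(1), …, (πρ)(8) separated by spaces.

3 4 2 8 6 7 1 5

(πρ)(x) = ρ(π(x)). Computing each image: ρ(π(1)) = ρ(4) = 3, ρ(π(2)) = ρ(1) = 4, ρ(π(3)) = ρ(8) = 2, ρ(π(4)) = ρ(6) = 8, ρ(π(5)) = ρ(3) = 6, ρ(π(6)) = ρ(7) = 7, ρ(π(7)) = ρ(5) = 1, ρ(π(8)) = ρ(2) = 5.
Hence πρ = [3 4 2 8 6 7 1 5].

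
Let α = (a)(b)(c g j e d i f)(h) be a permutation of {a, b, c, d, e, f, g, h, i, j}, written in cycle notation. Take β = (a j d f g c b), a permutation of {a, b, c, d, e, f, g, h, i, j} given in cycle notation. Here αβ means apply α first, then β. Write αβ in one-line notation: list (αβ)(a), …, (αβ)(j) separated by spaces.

j a c i f b d h g e

For each element, apply α then β: a → a → j; b → b → a; c → g → c; d → i → i; e → d → f; f → c → b; g → j → d; h → h → h; i → f → g; j → e → e.
So αβ in one-line form is j a c i f b d h g e.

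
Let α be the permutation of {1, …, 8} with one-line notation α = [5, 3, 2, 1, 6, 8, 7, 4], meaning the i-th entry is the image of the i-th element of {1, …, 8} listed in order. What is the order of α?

The disjoint-cycle form of α has cycle lengths 5, 2, 1.
Since disjoint cycles commute, ord(α) = lcm(5, 2) = 10.

10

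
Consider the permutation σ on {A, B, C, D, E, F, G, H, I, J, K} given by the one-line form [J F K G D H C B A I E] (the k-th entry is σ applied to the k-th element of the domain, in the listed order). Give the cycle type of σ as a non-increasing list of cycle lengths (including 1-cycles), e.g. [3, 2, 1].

The disjoint cycles are (A J I)(B F H)(C K E D G), with lengths 5, 3, 3 in non-increasing order.

[5, 3, 3]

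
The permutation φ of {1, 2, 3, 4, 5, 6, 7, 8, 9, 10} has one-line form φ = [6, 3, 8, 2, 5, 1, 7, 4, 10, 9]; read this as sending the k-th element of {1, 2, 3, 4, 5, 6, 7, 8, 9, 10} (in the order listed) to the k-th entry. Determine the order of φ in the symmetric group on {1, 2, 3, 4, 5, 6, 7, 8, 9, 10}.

4

Decomposing into disjoint cycles gives cycle lengths 4, 2, 2, 1, 1.
The order is lcm(4, 2, 2) = 4.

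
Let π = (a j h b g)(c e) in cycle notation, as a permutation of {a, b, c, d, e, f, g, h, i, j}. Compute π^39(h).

h lies in the 5-cycle (a j h b g).
Since the cycle has length 5, π^39 acts on it the same as π^4 (39 mod 5 = 4).
Stepping 4 places around the cycle: h → b → g → a → j.

j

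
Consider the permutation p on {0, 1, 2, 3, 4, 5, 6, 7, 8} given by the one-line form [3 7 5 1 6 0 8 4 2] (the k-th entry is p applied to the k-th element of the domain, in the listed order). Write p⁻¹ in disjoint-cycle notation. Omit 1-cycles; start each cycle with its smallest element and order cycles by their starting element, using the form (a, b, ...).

First write p in disjoint cycles: (0, 3, 1, 7, 4, 6, 8, 2, 5).
Reversing each cycle (and rotating so the smallest element leads) gives p⁻¹ = (0, 5, 2, 8, 6, 4, 7, 1, 3).

(0, 5, 2, 8, 6, 4, 7, 1, 3)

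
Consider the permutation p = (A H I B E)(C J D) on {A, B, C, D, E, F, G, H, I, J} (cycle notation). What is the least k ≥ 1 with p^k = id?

15

The cycle type of p is (5, 3, 1, 1).
The order of p is the least common multiple of its cycle lengths: lcm(5, 3) = 15.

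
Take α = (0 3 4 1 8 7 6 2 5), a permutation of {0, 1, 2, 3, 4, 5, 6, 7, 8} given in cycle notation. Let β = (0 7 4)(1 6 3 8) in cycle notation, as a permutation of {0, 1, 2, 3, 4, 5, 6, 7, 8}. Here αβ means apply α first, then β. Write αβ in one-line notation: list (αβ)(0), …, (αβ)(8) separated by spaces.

8 1 5 0 6 7 2 3 4

(αβ)(x) = β(α(x)). Computing each image: β(α(0)) = β(3) = 8, β(α(1)) = β(8) = 1, β(α(2)) = β(5) = 5, β(α(3)) = β(4) = 0, β(α(4)) = β(1) = 6, β(α(5)) = β(0) = 7, β(α(6)) = β(2) = 2, β(α(7)) = β(6) = 3, β(α(8)) = β(7) = 4.
Hence αβ = [8 1 5 0 6 7 2 3 4].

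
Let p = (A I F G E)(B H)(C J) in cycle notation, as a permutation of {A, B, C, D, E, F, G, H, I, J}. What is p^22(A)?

A lies in the 5-cycle (A I F G E).
Powers repeat with period 5 on this cycle, and 22 mod 5 = 2, so p^22(A) = p^2(A).
Stepping 2 places around the cycle: A → I → F.

F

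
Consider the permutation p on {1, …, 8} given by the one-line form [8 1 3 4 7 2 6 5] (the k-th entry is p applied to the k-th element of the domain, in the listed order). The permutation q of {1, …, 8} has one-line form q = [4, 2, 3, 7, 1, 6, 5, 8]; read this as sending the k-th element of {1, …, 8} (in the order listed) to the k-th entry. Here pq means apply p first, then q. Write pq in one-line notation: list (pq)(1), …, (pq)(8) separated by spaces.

8 4 3 7 5 2 6 1

For each element, apply p then q: 1 → 8 → 8; 2 → 1 → 4; 3 → 3 → 3; 4 → 4 → 7; 5 → 7 → 5; 6 → 2 → 2; 7 → 6 → 6; 8 → 5 → 1.
Collecting the images, pq = [8 4 3 7 5 2 6 1].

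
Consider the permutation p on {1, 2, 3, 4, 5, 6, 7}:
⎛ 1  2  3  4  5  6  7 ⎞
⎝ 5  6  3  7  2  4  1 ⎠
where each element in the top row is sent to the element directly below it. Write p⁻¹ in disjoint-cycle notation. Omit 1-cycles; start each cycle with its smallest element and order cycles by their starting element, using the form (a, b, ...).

First write p in disjoint cycles: (1, 5, 2, 6, 4, 7).
The inverse reverses every cycle; in canonical form, p⁻¹ = (1, 7, 4, 6, 2, 5).

(1, 7, 4, 6, 2, 5)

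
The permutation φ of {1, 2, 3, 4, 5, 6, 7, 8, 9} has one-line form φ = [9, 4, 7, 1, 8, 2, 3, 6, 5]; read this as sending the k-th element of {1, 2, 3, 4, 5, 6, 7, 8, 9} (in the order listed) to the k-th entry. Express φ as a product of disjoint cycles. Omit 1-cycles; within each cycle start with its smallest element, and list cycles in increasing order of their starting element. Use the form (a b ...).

(1 9 5 8 6 2 4)(3 7)

Start at 1 and follow images: 1 → 9 → 5 → 8 → 6 → 2 → 4 → 1, giving the cycle (1 9 5 8 6 2 4).
Repeating from the next unused element and collecting all non-trivial cycles gives (1 9 5 8 6 2 4)(3 7).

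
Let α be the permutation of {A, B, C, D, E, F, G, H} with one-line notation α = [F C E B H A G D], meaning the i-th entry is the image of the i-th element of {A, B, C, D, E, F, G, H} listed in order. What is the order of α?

10

Decomposing into disjoint cycles gives cycle lengths 5, 2, 1.
The order of α is the least common multiple of its cycle lengths: lcm(5, 2) = 10.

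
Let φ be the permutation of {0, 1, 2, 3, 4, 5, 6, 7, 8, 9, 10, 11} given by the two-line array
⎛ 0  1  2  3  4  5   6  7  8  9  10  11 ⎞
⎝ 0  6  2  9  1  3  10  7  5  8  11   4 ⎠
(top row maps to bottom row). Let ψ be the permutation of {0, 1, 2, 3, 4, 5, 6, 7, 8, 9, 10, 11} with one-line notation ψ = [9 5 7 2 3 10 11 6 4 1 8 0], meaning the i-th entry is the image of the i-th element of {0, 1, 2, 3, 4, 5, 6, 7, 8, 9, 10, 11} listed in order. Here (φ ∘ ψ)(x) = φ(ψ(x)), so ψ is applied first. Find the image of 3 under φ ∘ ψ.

(φ ∘ ψ)(3) = φ(ψ(3)). ψ(3) = 2, then φ(2) = 2. So (φ ∘ ψ)(3) = 2.

2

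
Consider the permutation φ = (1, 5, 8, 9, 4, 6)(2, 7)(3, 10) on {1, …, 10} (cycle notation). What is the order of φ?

The disjoint cycles have lengths 6, 2, 2.
Since disjoint cycles commute, ord(φ) = lcm(6, 2, 2) = 6.

6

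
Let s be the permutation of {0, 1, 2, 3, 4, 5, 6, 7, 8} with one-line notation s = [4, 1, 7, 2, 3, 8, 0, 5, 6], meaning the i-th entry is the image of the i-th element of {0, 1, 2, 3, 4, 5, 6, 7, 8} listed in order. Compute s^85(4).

Tracing 4 → 3 → … returns to 4 after 8 steps, so 4 lies in an 8-cycle (0 4 3 2 7 5 8 6).
Since the cycle has length 8, s^85 acts on it the same as s^5 (85 mod 8 = 5).
Stepping 5 places around the cycle: 4 → 3 → 2 → 7 → 5 → 8.

8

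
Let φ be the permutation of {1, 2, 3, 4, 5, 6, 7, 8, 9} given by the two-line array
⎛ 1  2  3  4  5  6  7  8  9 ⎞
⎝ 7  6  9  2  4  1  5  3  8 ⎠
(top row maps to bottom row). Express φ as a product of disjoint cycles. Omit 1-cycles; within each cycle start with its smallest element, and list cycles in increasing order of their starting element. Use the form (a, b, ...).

(1, 7, 5, 4, 2, 6)(3, 9, 8)

Iterating φ from 1 gives 1 → 7 → 5 → 4 → 2 → 6 → 1; that is the 6-cycle (1, 7, 5, 4, 2, 6).
Continuing from each remaining unvisited element yields (1, 7, 5, 4, 2, 6)(3, 9, 8).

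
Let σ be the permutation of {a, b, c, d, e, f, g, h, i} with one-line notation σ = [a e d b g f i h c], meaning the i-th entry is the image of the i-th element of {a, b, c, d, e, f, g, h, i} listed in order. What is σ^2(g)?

c

Tracing g → i → … returns to g after 6 steps, so g lies in a 6-cycle (b, e, g, i, c, d).
Stepping 2 places around the cycle: g → i → c.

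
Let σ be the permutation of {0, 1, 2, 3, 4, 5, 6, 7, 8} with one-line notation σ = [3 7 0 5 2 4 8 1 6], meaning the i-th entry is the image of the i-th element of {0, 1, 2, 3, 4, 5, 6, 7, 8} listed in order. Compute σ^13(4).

Tracing 4 → 2 → … returns to 4 after 5 steps, so 4 lies in a 5-cycle (0, 3, 5, 4, 2).
Since the cycle has length 5, σ^13 acts on it the same as σ^3 (13 mod 5 = 3).
Advancing 3 steps from 4: 4 → 2 → 0 → 3.

3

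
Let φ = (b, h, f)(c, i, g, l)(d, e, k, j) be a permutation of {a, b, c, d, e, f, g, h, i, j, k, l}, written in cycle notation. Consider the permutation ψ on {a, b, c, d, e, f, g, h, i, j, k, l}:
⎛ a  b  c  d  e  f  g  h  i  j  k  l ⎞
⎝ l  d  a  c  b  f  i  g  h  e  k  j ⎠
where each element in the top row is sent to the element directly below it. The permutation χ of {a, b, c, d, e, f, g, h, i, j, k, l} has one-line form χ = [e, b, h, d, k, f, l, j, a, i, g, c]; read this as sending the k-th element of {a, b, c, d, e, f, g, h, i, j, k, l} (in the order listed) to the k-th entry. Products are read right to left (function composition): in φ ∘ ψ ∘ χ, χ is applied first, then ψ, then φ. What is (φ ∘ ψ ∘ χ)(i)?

(φ ∘ ψ ∘ χ)(i) = φ(ψ(χ(i))). χ(i) = a, then ψ(a) = l, then φ(l) = c, so the result is c.

c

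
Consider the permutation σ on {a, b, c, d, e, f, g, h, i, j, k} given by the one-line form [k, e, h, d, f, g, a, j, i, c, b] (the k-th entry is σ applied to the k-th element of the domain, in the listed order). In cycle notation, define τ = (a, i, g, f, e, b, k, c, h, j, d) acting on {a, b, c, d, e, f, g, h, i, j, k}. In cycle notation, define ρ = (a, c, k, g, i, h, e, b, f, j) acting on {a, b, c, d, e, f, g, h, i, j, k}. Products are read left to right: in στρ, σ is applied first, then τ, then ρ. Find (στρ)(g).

h

(στρ)(g) = ρ(τ(σ(g))). σ(g) = a, then τ(a) = i, then ρ(i) = h, so the result is h.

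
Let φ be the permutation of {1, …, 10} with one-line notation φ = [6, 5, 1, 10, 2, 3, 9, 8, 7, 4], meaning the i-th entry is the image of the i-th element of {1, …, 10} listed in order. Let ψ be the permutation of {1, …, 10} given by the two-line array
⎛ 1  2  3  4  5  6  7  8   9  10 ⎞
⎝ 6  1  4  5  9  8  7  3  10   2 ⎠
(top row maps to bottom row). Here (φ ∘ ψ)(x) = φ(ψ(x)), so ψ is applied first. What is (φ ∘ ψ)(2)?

6

(φ ∘ ψ)(2) = φ(ψ(2)). ψ(2) = 1, then φ(1) = 6. So (φ ∘ ψ)(2) = 6.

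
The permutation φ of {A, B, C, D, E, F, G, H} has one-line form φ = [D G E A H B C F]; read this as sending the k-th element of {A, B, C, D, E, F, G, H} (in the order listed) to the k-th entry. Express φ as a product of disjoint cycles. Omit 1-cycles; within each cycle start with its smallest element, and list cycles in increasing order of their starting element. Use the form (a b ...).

Start at A and follow images: A → D → A, giving the cycle (A D).
Repeating from the next unused element and collecting all non-trivial cycles gives (A D)(B G C E H F).

(A D)(B G C E H F)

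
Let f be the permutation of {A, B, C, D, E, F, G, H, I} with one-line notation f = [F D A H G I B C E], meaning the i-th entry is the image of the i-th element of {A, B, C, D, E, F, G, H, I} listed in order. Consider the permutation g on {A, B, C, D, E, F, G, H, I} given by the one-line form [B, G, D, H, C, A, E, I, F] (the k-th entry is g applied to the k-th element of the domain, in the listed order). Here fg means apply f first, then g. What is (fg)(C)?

B

f(C) = A, then g(A) = B; composing gives (fg)(C) = B.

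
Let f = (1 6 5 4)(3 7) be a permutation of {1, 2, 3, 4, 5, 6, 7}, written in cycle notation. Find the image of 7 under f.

3

In the cycle (3 7), 7 is followed by 3, so f(7) = 3.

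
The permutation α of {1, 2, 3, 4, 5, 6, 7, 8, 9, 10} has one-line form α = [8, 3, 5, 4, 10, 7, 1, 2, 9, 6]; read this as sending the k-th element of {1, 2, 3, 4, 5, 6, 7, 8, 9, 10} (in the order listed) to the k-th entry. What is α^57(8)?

Tracing 8 → 2 → … returns to 8 after 8 steps, so 8 lies in an 8-cycle (1 8 2 3 5 10 6 7).
On an 8-cycle, α^8 is the identity, so α^57 = α^1 there (57 ≡ 1 mod 8).
Advancing 1 step from 8: 8 → 2.

2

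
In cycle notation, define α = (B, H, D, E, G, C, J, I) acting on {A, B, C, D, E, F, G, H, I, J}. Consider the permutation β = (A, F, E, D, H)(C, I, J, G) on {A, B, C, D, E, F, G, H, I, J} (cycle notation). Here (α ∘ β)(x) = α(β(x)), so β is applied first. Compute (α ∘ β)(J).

(α ∘ β)(J) = α(β(J)). β(J) = G, then α(G) = C. So (α ∘ β)(J) = C.

C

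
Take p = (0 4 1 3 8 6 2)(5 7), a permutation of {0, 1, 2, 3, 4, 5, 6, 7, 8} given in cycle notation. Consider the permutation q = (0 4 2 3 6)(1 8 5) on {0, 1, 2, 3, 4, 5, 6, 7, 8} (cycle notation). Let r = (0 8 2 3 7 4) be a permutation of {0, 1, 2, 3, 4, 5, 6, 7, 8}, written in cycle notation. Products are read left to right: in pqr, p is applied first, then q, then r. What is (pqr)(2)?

0

(pqr)(2) = r(q(p(2))). p(2) = 0, then q(0) = 4, then r(4) = 0, so the result is 0.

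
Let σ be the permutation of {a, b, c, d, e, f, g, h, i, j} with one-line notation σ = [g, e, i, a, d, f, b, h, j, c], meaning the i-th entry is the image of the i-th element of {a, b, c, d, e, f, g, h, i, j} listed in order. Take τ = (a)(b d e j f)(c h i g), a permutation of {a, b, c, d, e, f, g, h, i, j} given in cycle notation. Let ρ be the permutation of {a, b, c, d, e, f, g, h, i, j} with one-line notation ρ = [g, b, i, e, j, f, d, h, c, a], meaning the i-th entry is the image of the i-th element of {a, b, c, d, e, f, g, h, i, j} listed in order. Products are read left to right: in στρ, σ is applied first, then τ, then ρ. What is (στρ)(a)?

i

(στρ)(a) = ρ(τ(σ(a))). σ(a) = g, then τ(g) = c, then ρ(c) = i, so the result is i.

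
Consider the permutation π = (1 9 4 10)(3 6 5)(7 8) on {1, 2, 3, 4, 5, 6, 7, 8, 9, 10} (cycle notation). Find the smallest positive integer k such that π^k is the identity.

12

The disjoint cycles have lengths 4, 3, 2, 1.
The order is lcm(4, 3, 2) = 12.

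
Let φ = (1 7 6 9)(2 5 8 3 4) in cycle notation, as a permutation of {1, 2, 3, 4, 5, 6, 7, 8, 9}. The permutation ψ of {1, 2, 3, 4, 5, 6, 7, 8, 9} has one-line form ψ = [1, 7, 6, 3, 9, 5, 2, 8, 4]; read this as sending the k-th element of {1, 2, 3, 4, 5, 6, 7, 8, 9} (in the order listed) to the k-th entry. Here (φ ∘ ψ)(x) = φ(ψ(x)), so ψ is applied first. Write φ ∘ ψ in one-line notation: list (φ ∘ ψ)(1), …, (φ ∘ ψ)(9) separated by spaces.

7 6 9 4 1 8 5 3 2

For each element, apply ψ then φ: 1 → 1 → 7; 2 → 7 → 6; 3 → 6 → 9; 4 → 3 → 4; 5 → 9 → 1; 6 → 5 → 8; 7 → 2 → 5; 8 → 8 → 3; 9 → 4 → 2.
Collecting the images, φ ∘ ψ = [7 6 9 4 1 8 5 3 2].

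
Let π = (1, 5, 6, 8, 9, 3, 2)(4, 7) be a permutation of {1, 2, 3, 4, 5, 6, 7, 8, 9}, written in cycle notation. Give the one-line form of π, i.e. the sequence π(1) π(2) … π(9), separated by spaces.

Reading each image from the cycles: 1↦5, 2↦1, 3↦2, 4↦7, 5↦6, 6↦8, 7↦4, 8↦9, 9↦3.
So the one-line form is 5 1 2 7 6 8 4 9 3.

5 1 2 7 6 8 4 9 3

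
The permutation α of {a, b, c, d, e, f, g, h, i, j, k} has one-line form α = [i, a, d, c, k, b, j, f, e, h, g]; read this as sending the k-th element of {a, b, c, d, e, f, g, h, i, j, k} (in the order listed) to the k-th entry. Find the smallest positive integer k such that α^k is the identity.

18

Decomposing into disjoint cycles gives cycle lengths 9, 2.
The order of α is the least common multiple of its cycle lengths: lcm(9, 2) = 18.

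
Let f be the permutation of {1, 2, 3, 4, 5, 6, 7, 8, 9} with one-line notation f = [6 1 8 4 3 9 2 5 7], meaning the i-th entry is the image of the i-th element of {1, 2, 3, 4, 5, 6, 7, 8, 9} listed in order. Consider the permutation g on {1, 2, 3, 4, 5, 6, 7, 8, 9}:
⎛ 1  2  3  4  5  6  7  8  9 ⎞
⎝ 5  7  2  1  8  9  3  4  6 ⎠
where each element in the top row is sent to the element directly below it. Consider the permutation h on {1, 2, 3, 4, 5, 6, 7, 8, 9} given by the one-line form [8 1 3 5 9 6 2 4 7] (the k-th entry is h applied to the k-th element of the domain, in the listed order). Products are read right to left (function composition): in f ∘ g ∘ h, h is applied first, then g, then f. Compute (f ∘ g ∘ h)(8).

6

Chase 8: h(8) = 4; g(4) = 1; f(1) = 6. Hence (f ∘ g ∘ h)(8) = 6.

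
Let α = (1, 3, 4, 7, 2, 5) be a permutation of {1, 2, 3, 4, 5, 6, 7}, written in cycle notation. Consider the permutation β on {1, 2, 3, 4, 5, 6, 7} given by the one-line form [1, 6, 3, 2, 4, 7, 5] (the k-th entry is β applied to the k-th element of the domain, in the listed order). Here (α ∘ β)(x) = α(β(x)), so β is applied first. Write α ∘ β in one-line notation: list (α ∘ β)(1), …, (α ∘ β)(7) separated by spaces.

3 6 4 5 7 2 1

Chase each element through β then α: 1 → 1 → 3; 2 → 6 → 6; 3 → 3 → 4; 4 → 2 → 5; 5 → 4 → 7; 6 → 7 → 2; 7 → 5 → 1.
So α ∘ β in one-line form is 3 6 4 5 7 2 1.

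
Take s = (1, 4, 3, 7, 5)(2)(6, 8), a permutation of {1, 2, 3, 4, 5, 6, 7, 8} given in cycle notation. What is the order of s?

The cycle type of s is (5, 2, 1).
The order of s is the least common multiple of its cycle lengths: lcm(5, 2) = 10.

10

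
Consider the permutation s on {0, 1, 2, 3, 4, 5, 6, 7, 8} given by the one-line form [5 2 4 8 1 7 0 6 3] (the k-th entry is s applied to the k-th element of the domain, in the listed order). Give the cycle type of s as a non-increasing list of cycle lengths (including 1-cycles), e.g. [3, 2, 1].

The disjoint cycles are (0 5 7 6)(1 2 4)(3 8), with lengths 4, 3, 2 in non-increasing order.

[4, 3, 2]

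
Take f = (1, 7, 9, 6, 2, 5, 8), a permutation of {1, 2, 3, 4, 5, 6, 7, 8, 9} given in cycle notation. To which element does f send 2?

Within (1, 7, 9, 6, 2, 5, 8), 2 ↦ 5.

5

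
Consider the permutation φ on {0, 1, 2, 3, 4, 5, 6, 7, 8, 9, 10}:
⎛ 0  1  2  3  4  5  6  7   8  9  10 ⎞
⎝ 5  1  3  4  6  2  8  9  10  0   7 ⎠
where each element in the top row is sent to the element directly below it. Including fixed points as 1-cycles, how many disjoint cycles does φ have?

The cycle decomposition is (0 5 2 3 4 6 8 10 7 9)(1), which has 2 cycles (counting 1-cycles).

2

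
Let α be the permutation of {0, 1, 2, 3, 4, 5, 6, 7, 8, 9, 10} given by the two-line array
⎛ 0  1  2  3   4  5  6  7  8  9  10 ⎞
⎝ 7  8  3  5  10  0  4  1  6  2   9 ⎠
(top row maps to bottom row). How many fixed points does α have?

No element satisfies α(x) = x, so there are 0 fixed points.

0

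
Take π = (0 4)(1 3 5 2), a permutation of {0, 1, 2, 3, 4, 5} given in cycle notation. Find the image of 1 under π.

3

1 appears in (1 3 5 2); the next entry (wrapping around) is 3.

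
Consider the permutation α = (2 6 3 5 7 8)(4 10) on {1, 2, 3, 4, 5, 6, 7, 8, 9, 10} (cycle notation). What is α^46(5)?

5 lies in the 6-cycle (2 6 3 5 7 8).
Powers repeat with period 6 on this cycle, and 46 mod 6 = 4, so α^46(5) = α^4(5).
Stepping 4 places around the cycle: 5 → 7 → 8 → 2 → 6.

6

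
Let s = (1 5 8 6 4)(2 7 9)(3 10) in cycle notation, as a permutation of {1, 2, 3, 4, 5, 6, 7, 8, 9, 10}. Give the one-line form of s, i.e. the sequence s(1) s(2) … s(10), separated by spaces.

Reading each image from the cycles: 1→5, 2→7, 3→10, 4→1, 5→8, 6→4, 7→9, 8→6, 9→2, 10→3.
Listing these in domain order gives 5 7 10 1 8 4 9 6 2 3.

5 7 10 1 8 4 9 6 2 3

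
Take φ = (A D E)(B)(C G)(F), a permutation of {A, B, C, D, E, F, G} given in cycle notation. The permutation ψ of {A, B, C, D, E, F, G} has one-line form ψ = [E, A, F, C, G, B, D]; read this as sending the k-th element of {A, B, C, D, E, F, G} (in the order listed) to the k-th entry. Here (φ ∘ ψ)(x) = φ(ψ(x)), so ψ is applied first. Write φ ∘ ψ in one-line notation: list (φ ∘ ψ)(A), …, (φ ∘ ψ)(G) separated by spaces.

(φ ∘ ψ)(x) = φ(ψ(x)). Computing each image: φ(ψ(A)) = φ(E) = A, φ(ψ(B)) = φ(A) = D, φ(ψ(C)) = φ(F) = F, φ(ψ(D)) = φ(C) = G, φ(ψ(E)) = φ(G) = C, φ(ψ(F)) = φ(B) = B, φ(ψ(G)) = φ(D) = E.
Hence φ ∘ ψ = [A D F G C B E].

A D F G C B E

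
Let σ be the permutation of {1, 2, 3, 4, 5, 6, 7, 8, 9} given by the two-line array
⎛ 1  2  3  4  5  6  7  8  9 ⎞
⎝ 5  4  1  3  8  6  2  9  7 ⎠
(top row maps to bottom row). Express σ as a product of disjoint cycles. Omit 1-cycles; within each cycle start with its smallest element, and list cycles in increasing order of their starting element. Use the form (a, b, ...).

Start at 1 and follow images: 1 → 5 → 8 → 9 → 7 → 2 → 4 → 3 → 1, giving the cycle (1, 5, 8, 9, 7, 2, 4, 3).
Repeating from the next unused element and collecting all non-trivial cycles gives (1, 5, 8, 9, 7, 2, 4, 3).

(1, 5, 8, 9, 7, 2, 4, 3)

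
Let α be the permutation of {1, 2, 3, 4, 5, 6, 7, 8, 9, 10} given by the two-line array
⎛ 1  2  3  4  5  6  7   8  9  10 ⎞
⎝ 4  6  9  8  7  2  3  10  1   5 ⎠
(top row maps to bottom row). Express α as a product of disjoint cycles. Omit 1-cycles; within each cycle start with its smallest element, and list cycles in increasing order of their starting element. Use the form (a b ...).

(1 4 8 10 5 7 3 9)(2 6)

Iterating α from 1 gives 1 → 4 → 8 → 10 → 5 → 7 → 3 → 9 → 1; that is the 8-cycle (1 4 8 10 5 7 3 9).
Continuing from each remaining unvisited element yields (1 4 8 10 5 7 3 9)(2 6).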